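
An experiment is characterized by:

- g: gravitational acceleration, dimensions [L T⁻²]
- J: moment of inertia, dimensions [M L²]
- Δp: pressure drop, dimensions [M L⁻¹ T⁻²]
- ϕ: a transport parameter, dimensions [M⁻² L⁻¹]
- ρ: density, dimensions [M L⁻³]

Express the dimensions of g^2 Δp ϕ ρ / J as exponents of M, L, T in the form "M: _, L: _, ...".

Collect each base-dimension exponent across the product:
  M: 2·(0) − (1) + (1) + (-2) + (1) = -1
  L: 2·(1) − (2) + (-1) + (-1) + (-3) = -5
  T: 2·(-2) − (0) + (-2) + (0) + (0) = -6
So the dimensions are [M⁻¹ L⁻⁵ T⁻⁶].

M: -1, L: -5, T: -6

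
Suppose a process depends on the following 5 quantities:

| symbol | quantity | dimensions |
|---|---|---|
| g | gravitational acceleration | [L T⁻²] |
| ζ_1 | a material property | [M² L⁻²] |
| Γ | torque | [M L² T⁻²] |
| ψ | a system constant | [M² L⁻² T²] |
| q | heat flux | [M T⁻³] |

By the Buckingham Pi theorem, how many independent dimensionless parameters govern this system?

There are 5 variables and 3 base dimensions (M, L, T).
The dimension matrix has rank 3.
Independent dimensionless groups: 5 − 3 = 2.

2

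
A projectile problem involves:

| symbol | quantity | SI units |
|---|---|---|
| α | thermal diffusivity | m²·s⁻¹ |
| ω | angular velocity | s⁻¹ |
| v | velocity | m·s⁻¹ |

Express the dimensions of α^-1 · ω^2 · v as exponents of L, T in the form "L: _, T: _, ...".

Collect each base-dimension exponent across the product:
  L: −(2) + 2·(0) + (1) = -1
  T: −(-1) + 2·(-1) + (-1) = -2
So the dimensions are [L⁻¹ T⁻²].

L: -1, T: -2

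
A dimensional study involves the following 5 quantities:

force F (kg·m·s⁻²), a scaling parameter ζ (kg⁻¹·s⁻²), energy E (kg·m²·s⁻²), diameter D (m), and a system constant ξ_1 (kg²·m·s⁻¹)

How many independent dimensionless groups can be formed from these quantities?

2

There are 5 variables and 3 base dimensions (M, L, T).
The dimension matrix has rank 3.
Independent dimensionless groups: 5 − 3 = 2.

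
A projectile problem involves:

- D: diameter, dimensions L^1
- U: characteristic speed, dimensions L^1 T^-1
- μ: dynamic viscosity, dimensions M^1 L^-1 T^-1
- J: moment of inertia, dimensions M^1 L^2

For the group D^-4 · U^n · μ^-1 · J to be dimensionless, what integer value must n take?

Balance the L exponent: (1)·n from U, plus −4·(1) − (-1) + (2) = -1 from the rest, must sum to zero.
n − 1 = 0, so n = 1.

1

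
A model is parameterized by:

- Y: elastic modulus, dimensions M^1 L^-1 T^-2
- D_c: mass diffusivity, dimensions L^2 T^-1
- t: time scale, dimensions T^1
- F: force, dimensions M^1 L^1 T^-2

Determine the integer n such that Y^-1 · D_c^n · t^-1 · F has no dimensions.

-1

Balance the L exponent: (2)·n from D_c, plus −(-1) − (0) + (1) = 2 from the rest, must sum to zero.
2n + 2 = 0, so n = -1.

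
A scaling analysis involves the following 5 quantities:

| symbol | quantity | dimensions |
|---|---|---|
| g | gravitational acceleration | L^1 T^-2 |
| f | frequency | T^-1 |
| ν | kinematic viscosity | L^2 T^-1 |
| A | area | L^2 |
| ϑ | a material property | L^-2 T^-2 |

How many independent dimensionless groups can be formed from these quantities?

3

There are 5 variables and 2 base dimensions (L, T).
The dimension matrix has rank 2.
Independent dimensionless groups: 5 − 2 = 3.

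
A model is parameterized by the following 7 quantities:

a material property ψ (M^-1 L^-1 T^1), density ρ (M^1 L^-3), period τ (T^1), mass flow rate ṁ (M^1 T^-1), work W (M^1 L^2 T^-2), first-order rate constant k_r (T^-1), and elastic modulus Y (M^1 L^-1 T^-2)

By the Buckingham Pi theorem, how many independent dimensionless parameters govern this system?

4

There are 7 variables and 3 base dimensions (M, L, T).
The dimension matrix has rank 3.
Independent dimensionless groups: 7 − 3 = 4.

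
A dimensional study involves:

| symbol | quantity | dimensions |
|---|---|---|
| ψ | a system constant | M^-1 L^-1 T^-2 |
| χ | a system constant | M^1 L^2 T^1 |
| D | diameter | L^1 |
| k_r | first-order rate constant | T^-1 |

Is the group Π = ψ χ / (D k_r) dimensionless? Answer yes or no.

Sum the exponent of each base dimension across the product:
  M: [ψ]_M + [χ]_M − [D]_M − [k_r]_M = (-1) + (1) − (0) − (0) = 0
  L: [ψ]_L + [χ]_L − [D]_L − [k_r]_L = (-1) + (2) − (1) − (0) = 0
  T: [ψ]_T + [χ]_T − [D]_T − [k_r]_T = (-2) + (1) − (0) − (-1) = 0
All base exponents vanish — dimensionless.

yes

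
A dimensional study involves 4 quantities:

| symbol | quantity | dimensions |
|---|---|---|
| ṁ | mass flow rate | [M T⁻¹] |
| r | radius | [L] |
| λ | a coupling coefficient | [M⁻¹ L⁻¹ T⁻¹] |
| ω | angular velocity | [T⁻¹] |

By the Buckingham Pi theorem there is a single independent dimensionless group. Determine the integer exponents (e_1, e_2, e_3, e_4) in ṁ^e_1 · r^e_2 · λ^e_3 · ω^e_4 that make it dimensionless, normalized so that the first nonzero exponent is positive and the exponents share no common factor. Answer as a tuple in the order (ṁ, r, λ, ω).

(1, 1, 1, -2)

M: e_1·(1) + e_2·(0) + e_3·(-1) + e_4·(0) = 0
L: e_1·(0) + e_2·(1) + e_3·(-1) + e_4·(0) = 0
T: e_1·(-1) + e_2·(0) + e_3·(-1) + e_4·(-1) = 0
Solving this homogeneous linear system for the smallest-integer solution (first nonzero entry positive) gives (1, 1, 1, -2).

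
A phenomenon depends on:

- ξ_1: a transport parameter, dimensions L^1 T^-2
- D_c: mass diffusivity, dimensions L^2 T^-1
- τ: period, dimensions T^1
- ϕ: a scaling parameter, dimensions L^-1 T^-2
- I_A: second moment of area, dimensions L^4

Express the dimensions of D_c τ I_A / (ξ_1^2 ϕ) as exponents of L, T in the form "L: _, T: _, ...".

L: 5, T: 6

Collect each base-dimension exponent across the product:
  L: −2·(1) + (2) + (0) − (-1) + (4) = 5
  T: −2·(-2) + (-1) + (1) − (-2) + (0) = 6
So the dimensions are [L⁵ T⁶].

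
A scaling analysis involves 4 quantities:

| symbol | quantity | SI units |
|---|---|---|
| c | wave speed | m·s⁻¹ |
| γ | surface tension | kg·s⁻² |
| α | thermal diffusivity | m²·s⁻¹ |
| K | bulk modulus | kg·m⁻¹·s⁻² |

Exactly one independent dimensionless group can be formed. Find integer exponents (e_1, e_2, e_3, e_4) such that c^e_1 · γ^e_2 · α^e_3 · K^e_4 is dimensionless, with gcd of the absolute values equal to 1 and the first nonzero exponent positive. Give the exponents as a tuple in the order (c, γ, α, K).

M: e_1·(0) + e_2·(1) + e_3·(0) + e_4·(1) = 0
L: e_1·(1) + e_2·(0) + e_3·(2) + e_4·(-1) = 0
T: e_1·(-1) + e_2·(-2) + e_3·(-1) + e_4·(-2) = 0
Solving this homogeneous linear system for the smallest-integer solution (first nonzero entry positive) gives (1, 1, -1, -1).

(1, 1, -1, -1)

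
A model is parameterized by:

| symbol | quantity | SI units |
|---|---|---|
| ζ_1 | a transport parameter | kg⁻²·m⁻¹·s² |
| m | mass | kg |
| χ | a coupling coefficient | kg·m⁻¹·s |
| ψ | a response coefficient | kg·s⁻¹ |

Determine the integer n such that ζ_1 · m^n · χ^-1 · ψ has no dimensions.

2

Balance the M exponent: (1)·n from m, plus (-2) − (1) + (1) = -2 from the rest, must sum to zero.
n − 2 = 0, so n = 2.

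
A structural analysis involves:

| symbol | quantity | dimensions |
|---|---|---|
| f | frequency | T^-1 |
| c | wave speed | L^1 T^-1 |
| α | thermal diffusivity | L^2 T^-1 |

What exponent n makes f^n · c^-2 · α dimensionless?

1

Balance the T exponent: (-1)·n from f, plus −2·(-1) + (-1) = 1 from the rest, must sum to zero.
−n + 1 = 0, so n = 1.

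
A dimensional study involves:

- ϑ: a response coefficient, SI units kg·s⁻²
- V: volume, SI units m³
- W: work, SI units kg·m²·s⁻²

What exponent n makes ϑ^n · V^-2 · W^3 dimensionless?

Balance the M exponent: (1)·n from ϑ, plus −2·(0) + 3·(1) = 3 from the rest, must sum to zero.
n + 3 = 0, so n = -3.

-3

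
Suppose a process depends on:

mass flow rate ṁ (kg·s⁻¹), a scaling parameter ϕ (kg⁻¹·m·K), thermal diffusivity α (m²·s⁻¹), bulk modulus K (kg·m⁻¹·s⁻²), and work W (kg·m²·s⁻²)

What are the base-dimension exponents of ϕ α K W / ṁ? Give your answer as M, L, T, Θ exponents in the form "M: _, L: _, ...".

Collect each base-dimension exponent across the product:
  M: −(1) + (-1) + (0) + (1) + (1) = 0
  L: −(0) + (1) + (2) + (-1) + (2) = 4
  T: −(-1) + (0) + (-1) + (-2) + (-2) = -4
  Θ: −(0) + (1) + (0) + (0) + (0) = 1
So the dimensions are [L⁴ T⁻⁴ Θ].

M: 0, L: 4, T: -4, Θ: 1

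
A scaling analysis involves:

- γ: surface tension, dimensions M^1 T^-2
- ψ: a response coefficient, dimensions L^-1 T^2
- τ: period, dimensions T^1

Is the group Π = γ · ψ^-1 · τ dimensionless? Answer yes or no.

no

Sum the exponent of each base dimension across the product:
  M: [γ]_M − [ψ]_M + [τ]_M = (1) − (0) + (0) = 1
  L: [γ]_L − [ψ]_L + [τ]_L = (0) − (-1) + (0) = 1
  T: [γ]_T − [ψ]_T + [τ]_T = (-2) − (2) + (1) = -3
Net dimensions [M L T⁻³] ≠ [1] — not dimensionless.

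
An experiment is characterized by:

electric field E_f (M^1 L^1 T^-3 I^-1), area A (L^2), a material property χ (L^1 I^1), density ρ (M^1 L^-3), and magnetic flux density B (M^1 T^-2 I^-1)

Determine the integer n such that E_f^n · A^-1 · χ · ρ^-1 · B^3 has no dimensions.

Balance the M exponent: (1)·n from E_f, plus −(0) + (0) − (1) + 3·(1) = 2 from the rest, must sum to zero.
n + 2 = 0, so n = -2.

-2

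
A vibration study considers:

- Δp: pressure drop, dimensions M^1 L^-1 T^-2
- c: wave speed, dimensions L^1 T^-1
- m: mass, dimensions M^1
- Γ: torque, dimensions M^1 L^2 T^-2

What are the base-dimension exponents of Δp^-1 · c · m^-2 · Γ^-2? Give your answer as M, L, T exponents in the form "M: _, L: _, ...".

Collect each base-dimension exponent across the product:
  M: −(1) + (0) − 2·(1) − 2·(1) = -5
  L: −(-1) + (1) − 2·(0) − 2·(2) = -2
  T: −(-2) + (-1) − 2·(0) − 2·(-2) = 5
So the dimensions are [M⁻⁵ L⁻² T⁵].

M: -5, L: -2, T: 5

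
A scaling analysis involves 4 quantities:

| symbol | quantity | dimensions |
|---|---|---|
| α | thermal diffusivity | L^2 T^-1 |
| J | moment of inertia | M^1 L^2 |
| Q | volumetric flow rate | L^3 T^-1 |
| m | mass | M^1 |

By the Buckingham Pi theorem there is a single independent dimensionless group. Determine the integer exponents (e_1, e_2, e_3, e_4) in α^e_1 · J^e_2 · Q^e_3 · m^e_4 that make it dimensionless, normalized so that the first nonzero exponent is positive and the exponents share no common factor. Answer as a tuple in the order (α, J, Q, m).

M: e_1·(0) + e_2·(1) + e_3·(0) + e_4·(1) = 0
L: e_1·(2) + e_2·(2) + e_3·(3) + e_4·(0) = 0
T: e_1·(-1) + e_2·(0) + e_3·(-1) + e_4·(0) = 0
Solving this homogeneous linear system for the smallest-integer solution (first nonzero entry positive) gives (2, 1, -2, -1).

(2, 1, -2, -1)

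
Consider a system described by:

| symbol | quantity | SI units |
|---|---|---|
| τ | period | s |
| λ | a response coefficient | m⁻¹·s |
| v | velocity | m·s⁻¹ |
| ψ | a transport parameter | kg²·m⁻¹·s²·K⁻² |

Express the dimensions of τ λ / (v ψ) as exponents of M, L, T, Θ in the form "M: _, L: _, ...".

Collect each base-dimension exponent across the product:
  M: (0) + (0) − (0) − (2) = -2
  L: (0) + (-1) − (1) − (-1) = -1
  T: (1) + (1) − (-1) − (2) = 1
  Θ: (0) + (0) − (0) − (-2) = 2
So the dimensions are [M⁻² L⁻¹ T Θ²].

M: -2, L: -1, T: 1, Θ: 2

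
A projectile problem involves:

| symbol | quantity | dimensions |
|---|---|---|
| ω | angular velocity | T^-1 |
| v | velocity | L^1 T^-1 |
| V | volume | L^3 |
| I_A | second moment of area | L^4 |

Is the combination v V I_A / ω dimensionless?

no

Sum the exponent of each base dimension across the product:
  L: −[ω]_L + [v]_L + [V]_L + [I_A]_L = −(0) + (1) + (3) + (4) = 8
  T: −[ω]_T + [v]_T + [V]_T + [I_A]_T = −(-1) + (-1) + (0) + (0) = 0
Net dimensions [L⁸] ≠ [1] — not dimensionless.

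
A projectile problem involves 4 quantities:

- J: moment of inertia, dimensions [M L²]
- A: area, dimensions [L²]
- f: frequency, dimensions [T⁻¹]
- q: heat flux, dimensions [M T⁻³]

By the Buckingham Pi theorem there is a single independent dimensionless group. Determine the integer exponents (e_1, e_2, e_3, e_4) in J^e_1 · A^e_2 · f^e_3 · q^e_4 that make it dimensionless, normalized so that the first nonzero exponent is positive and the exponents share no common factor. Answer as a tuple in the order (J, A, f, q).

M: e_1·(1) + e_2·(0) + e_3·(0) + e_4·(1) = 0
L: e_1·(2) + e_2·(2) + e_3·(0) + e_4·(0) = 0
T: e_1·(0) + e_2·(0) + e_3·(-1) + e_4·(-3) = 0
Solving this homogeneous linear system for the smallest-integer solution (first nonzero entry positive) gives (1, -1, 3, -1).

(1, -1, 3, -1)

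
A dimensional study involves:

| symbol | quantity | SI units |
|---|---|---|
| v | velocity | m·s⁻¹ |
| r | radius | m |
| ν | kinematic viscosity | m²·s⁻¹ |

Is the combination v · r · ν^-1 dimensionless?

yes

Sum the exponent of each base dimension across the product:
  L: [v]_L + [r]_L − [ν]_L = (1) + (1) − (2) = 0
  T: [v]_T + [r]_T − [ν]_T = (-1) + (0) − (-1) = 0
All base exponents vanish — dimensionless.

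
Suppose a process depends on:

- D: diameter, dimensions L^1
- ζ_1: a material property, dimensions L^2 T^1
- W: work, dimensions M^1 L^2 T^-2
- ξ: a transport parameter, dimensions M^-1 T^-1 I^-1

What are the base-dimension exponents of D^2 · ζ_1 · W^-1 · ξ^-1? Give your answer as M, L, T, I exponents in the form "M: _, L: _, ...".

Collect each base-dimension exponent across the product:
  M: 2·(0) + (0) − (1) − (-1) = 0
  L: 2·(1) + (2) − (2) − (0) = 2
  T: 2·(0) + (1) − (-2) − (-1) = 4
  I: 2·(0) + (0) − (0) − (-1) = 1
So the dimensions are [L² T⁴ I].

M: 0, L: 2, T: 4, I: 1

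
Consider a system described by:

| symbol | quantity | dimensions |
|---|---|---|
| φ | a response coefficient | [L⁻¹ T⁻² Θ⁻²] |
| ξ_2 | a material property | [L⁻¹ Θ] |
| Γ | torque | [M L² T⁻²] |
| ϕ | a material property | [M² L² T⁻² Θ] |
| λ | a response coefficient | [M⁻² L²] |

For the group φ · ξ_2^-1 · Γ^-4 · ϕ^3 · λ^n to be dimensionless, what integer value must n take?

1

Balance the M exponent: (-2)·n from λ, plus (0) − (0) − 4·(1) + 3·(2) = 2 from the rest, must sum to zero.
-2n + 2 = 0, so n = 1.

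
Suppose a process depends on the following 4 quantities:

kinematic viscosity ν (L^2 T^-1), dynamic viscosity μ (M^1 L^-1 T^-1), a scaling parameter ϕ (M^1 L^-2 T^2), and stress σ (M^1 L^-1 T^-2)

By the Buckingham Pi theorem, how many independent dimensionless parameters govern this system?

There are 4 variables and 3 base dimensions (M, L, T).
The dimension matrix has rank 3.
Independent dimensionless groups: 4 − 3 = 1.

1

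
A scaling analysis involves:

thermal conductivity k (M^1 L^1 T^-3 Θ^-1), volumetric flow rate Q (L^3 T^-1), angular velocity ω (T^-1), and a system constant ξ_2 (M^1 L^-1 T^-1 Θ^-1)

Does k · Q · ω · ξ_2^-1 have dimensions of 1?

Sum the exponent of each base dimension across the product:
  M: [k]_M + [Q]_M + [ω]_M − [ξ_2]_M = (1) + (0) + (0) − (1) = 0
  L: [k]_L + [Q]_L + [ω]_L − [ξ_2]_L = (1) + (3) + (0) − (-1) = 5
  T: [k]_T + [Q]_T + [ω]_T − [ξ_2]_T = (-3) + (-1) + (-1) − (-1) = -4
  Θ: [k]_Θ + [Q]_Θ + [ω]_Θ − [ξ_2]_Θ = (-1) + (0) + (0) − (-1) = 0
Net dimensions [L⁵ T⁻⁴] ≠ [1] — not dimensionless.

no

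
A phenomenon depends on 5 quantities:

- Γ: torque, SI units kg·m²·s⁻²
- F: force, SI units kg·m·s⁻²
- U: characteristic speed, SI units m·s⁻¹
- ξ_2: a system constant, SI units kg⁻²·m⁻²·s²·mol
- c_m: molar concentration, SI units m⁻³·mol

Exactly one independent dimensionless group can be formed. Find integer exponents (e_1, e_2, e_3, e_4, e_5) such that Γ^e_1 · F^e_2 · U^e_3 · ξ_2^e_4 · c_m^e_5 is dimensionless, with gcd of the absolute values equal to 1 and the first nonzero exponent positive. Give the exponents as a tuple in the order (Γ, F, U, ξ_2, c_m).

(1, -3, 2, -1, 1)

M: e_1·(1) + e_2·(1) + e_3·(0) + e_4·(-2) + e_5·(0) = 0
L: e_1·(2) + e_2·(1) + e_3·(1) + e_4·(-2) + e_5·(-3) = 0
T: e_1·(-2) + e_2·(-2) + e_3·(-1) + e_4·(2) + e_5·(0) = 0
N: e_1·(0) + e_2·(0) + e_3·(0) + e_4·(1) + e_5·(1) = 0
Solving this homogeneous linear system for the smallest-integer solution (first nonzero entry positive) gives (1, -3, 2, -1, 1).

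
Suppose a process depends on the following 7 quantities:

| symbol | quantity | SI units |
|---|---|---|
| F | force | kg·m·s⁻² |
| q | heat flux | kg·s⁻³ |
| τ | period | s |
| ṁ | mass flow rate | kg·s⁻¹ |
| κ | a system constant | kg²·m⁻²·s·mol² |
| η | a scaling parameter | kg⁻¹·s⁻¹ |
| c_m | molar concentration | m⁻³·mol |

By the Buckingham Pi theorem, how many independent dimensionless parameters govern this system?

There are 7 variables and 4 base dimensions (M, L, T, N).
The dimension matrix has rank 4.
Independent dimensionless groups: 7 − 4 = 3.

3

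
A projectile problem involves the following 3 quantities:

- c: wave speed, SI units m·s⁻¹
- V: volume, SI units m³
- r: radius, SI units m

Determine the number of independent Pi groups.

1

There are 3 variables and 2 base dimensions (L, T).
The dimension matrix has rank 2.
Independent dimensionless groups: 3 − 2 = 1.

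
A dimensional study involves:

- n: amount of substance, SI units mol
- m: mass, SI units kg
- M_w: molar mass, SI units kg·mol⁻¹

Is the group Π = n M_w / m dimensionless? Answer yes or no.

Sum the exponent of each base dimension across the product:
  M: [n]_M − [m]_M + [M_w]_M = (0) − (1) + (1) = 0
  L: [n]_L − [m]_L + [M_w]_L = (0) − (0) + (0) = 0
  T: [n]_T − [m]_T + [M_w]_T = (0) − (0) + (0) = 0
  N: [n]_N − [m]_N + [M_w]_N = (1) − (0) + (-1) = 0
All base exponents vanish — dimensionless.

yes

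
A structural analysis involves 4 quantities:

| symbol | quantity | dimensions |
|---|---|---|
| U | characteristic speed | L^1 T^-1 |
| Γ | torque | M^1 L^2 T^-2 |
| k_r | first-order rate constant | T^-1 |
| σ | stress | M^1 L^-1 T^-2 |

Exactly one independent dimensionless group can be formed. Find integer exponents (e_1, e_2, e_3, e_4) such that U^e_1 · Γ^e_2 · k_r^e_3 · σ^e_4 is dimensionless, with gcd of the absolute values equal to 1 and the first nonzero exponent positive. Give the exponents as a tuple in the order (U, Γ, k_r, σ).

M: e_1·(0) + e_2·(1) + e_3·(0) + e_4·(1) = 0
L: e_1·(1) + e_2·(2) + e_3·(0) + e_4·(-1) = 0
T: e_1·(-1) + e_2·(-2) + e_3·(-1) + e_4·(-2) = 0
Solving this homogeneous linear system for the smallest-integer solution (first nonzero entry positive) gives (3, -1, -3, 1).

(3, -1, -3, 1)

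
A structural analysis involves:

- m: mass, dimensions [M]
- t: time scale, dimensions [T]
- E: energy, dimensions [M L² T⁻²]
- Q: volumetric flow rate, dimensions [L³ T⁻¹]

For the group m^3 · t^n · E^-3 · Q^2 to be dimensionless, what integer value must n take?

Balance the T exponent: (1)·n from t, plus 3·(0) − 3·(-2) + 2·(-1) = 4 from the rest, must sum to zero.
n + 4 = 0, so n = -4.

-4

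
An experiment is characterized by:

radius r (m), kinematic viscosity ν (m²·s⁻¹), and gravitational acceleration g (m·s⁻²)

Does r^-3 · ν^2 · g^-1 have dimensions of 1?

Sum the exponent of each base dimension across the product:
  M: −3·[r]_M + 2·[ν]_M − [g]_M = −3·(0) + 2·(0) − (0) = 0
  L: −3·[r]_L + 2·[ν]_L − [g]_L = −3·(1) + 2·(2) − (1) = 0
  T: −3·[r]_T + 2·[ν]_T − [g]_T = −3·(0) + 2·(-1) − (-2) = 0
All base exponents vanish — dimensionless.

yes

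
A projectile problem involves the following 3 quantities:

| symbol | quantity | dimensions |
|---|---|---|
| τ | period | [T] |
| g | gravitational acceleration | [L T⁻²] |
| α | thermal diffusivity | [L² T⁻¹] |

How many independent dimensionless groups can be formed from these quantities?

There are 3 variables and 2 base dimensions (L, T).
The dimension matrix has rank 2.
Independent dimensionless groups: 3 − 2 = 1.

1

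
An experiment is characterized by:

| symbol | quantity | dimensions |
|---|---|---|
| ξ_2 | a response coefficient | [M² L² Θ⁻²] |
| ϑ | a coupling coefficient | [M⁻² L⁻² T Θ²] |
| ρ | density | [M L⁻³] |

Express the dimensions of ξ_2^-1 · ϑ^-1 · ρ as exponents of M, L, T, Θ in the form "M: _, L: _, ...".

M: 1, L: -3, T: -1, Θ: 0

Collect each base-dimension exponent across the product:
  M: −(2) − (-2) + (1) = 1
  L: −(2) − (-2) + (-3) = -3
  T: −(0) − (1) + (0) = -1
  Θ: −(-2) − (2) + (0) = 0
So the dimensions are [M L⁻³ T⁻¹].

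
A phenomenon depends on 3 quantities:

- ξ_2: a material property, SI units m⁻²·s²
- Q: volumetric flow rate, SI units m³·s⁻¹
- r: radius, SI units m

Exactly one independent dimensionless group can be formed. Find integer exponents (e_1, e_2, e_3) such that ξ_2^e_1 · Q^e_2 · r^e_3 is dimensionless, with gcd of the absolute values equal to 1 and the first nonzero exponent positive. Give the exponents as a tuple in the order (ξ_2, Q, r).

(1, 2, -4)

L: e_1·(-2) + e_2·(3) + e_3·(1) = 0
T: e_1·(2) + e_2·(-1) + e_3·(0) = 0
Solving this homogeneous linear system for the smallest-integer solution (first nonzero entry positive) gives (1, 2, -4).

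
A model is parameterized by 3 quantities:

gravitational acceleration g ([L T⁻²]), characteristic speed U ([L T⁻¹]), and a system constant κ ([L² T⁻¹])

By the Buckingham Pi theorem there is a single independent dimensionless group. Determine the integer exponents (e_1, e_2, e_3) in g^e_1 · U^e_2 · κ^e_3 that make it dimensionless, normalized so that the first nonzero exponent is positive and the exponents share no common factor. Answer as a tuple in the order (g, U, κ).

(1, -3, 1)

L: e_1·(1) + e_2·(1) + e_3·(2) = 0
T: e_1·(-2) + e_2·(-1) + e_3·(-1) = 0
Solving this homogeneous linear system for the smallest-integer solution (first nonzero entry positive) gives (1, -3, 1).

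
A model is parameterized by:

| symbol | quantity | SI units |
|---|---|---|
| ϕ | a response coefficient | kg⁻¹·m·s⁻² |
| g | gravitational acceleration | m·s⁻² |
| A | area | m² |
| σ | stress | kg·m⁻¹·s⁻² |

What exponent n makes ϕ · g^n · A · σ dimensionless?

Balance the L exponent: (1)·n from g, plus (1) + (2) + (-1) = 2 from the rest, must sum to zero.
n + 2 = 0, so n = -2.

-2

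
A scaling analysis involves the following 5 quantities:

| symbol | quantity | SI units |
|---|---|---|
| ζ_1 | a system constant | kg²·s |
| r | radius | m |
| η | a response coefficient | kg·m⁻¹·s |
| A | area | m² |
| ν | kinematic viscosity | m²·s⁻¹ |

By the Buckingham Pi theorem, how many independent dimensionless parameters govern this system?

There are 5 variables and 3 base dimensions (M, L, T).
The dimension matrix has rank 3.
Independent dimensionless groups: 5 − 3 = 2.

2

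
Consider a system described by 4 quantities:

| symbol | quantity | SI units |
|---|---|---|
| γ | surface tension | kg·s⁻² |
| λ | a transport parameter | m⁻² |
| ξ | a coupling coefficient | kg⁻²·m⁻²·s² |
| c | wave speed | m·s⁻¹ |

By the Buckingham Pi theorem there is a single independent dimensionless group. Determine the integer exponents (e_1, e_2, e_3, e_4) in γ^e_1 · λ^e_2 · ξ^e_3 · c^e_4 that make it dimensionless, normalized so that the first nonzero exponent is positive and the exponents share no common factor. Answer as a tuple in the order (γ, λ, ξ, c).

(2, -2, 1, -2)

M: e_1·(1) + e_2·(0) + e_3·(-2) + e_4·(0) = 0
L: e_1·(0) + e_2·(-2) + e_3·(-2) + e_4·(1) = 0
T: e_1·(-2) + e_2·(0) + e_3·(2) + e_4·(-1) = 0
Solving this homogeneous linear system for the smallest-integer solution (first nonzero entry positive) gives (2, -2, 1, -2).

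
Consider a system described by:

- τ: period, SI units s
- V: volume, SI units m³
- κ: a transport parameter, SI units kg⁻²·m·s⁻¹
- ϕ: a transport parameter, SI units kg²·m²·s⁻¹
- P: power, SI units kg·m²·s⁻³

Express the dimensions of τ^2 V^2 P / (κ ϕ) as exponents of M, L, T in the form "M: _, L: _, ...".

M: 1, L: 5, T: 1

Collect each base-dimension exponent across the product:
  M: 2·(0) + 2·(0) − (-2) − (2) + (1) = 1
  L: 2·(0) + 2·(3) − (1) − (2) + (2) = 5
  T: 2·(1) + 2·(0) − (-1) − (-1) + (-3) = 1
So the dimensions are [M L⁵ T].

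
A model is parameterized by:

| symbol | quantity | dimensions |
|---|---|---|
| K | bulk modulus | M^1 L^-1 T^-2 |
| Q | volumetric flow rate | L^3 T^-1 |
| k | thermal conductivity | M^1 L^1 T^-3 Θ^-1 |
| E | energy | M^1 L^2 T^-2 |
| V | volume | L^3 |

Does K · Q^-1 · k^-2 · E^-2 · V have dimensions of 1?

Sum the exponent of each base dimension across the product:
  M: [K]_M − [Q]_M − 2·[k]_M − 2·[E]_M + [V]_M = (1) − (0) − 2·(1) − 2·(1) + (0) = -3
  L: [K]_L − [Q]_L − 2·[k]_L − 2·[E]_L + [V]_L = (-1) − (3) − 2·(1) − 2·(2) + (3) = -7
  T: [K]_T − [Q]_T − 2·[k]_T − 2·[E]_T + [V]_T = (-2) − (-1) − 2·(-3) − 2·(-2) + (0) = 9
  Θ: [K]_Θ − [Q]_Θ − 2·[k]_Θ − 2·[E]_Θ + [V]_Θ = (0) − (0) − 2·(-1) − 2·(0) + (0) = 2
Net dimensions [M⁻³ L⁻⁷ T⁹ Θ²] ≠ [1] — not dimensionless.

no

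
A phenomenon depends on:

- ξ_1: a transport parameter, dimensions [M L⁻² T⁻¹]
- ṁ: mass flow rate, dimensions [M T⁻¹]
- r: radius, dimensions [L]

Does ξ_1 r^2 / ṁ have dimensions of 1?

yes

Sum the exponent of each base dimension across the product:
  M: [ξ_1]_M − [ṁ]_M + 2·[r]_M = (1) − (1) + 2·(0) = 0
  L: [ξ_1]_L − [ṁ]_L + 2·[r]_L = (-2) − (0) + 2·(1) = 0
  T: [ξ_1]_T − [ṁ]_T + 2·[r]_T = (-1) − (-1) + 2·(0) = 0
All base exponents vanish — dimensionless.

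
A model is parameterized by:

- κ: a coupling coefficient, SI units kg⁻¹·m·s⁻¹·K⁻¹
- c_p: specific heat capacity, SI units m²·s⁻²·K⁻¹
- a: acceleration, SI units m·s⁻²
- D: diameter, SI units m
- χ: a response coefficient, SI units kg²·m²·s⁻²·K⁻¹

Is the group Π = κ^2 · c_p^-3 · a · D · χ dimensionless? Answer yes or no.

Sum the exponent of each base dimension across the product:
  M: 2·[κ]_M − 3·[c_p]_M + [a]_M + [D]_M + [χ]_M = 2·(-1) − 3·(0) + (0) + (0) + (2) = 0
  L: 2·[κ]_L − 3·[c_p]_L + [a]_L + [D]_L + [χ]_L = 2·(1) − 3·(2) + (1) + (1) + (2) = 0
  T: 2·[κ]_T − 3·[c_p]_T + [a]_T + [D]_T + [χ]_T = 2·(-1) − 3·(-2) + (-2) + (0) + (-2) = 0
  Θ: 2·[κ]_Θ − 3·[c_p]_Θ + [a]_Θ + [D]_Θ + [χ]_Θ = 2·(-1) − 3·(-1) + (0) + (0) + (-1) = 0
All base exponents vanish — dimensionless.

yes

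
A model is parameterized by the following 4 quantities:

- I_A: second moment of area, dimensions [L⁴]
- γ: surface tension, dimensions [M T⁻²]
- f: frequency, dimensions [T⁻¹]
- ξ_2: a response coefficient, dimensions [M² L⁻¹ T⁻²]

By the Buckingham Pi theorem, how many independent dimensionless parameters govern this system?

There are 4 variables and 3 base dimensions (M, L, T).
The dimension matrix has rank 3.
Independent dimensionless groups: 4 − 3 = 1.

1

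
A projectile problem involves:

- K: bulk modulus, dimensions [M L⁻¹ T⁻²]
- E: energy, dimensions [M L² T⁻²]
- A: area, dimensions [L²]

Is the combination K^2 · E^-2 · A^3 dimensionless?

yes

Sum the exponent of each base dimension across the product:
  M: 2·[K]_M − 2·[E]_M + 3·[A]_M = 2·(1) − 2·(1) + 3·(0) = 0
  L: 2·[K]_L − 2·[E]_L + 3·[A]_L = 2·(-1) − 2·(2) + 3·(2) = 0
  T: 2·[K]_T − 2·[E]_T + 3·[A]_T = 2·(-2) − 2·(-2) + 3·(0) = 0
All base exponents vanish — dimensionless.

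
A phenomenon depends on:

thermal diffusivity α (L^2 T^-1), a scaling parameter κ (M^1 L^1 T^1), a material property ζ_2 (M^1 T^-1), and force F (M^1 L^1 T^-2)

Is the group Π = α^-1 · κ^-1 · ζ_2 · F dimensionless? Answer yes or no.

no

Sum the exponent of each base dimension across the product:
  M: −[α]_M − [κ]_M + [ζ_2]_M + [F]_M = −(0) − (1) + (1) + (1) = 1
  L: −[α]_L − [κ]_L + [ζ_2]_L + [F]_L = −(2) − (1) + (0) + (1) = -2
  T: −[α]_T − [κ]_T + [ζ_2]_T + [F]_T = −(-1) − (1) + (-1) + (-2) = -3
Net dimensions [M L⁻² T⁻³] ≠ [1] — not dimensionless.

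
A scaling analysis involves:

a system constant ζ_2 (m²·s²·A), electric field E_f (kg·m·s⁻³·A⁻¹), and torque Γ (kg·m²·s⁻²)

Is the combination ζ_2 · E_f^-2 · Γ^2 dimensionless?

no

Sum the exponent of each base dimension across the product:
  M: [ζ_2]_M − 2·[E_f]_M + 2·[Γ]_M = (0) − 2·(1) + 2·(1) = 0
  L: [ζ_2]_L − 2·[E_f]_L + 2·[Γ]_L = (2) − 2·(1) + 2·(2) = 4
  T: [ζ_2]_T − 2·[E_f]_T + 2·[Γ]_T = (2) − 2·(-3) + 2·(-2) = 4
  I: [ζ_2]_I − 2·[E_f]_I + 2·[Γ]_I = (1) − 2·(-1) + 2·(0) = 3
Net dimensions [L⁴ T⁴ I³] ≠ [1] — not dimensionless.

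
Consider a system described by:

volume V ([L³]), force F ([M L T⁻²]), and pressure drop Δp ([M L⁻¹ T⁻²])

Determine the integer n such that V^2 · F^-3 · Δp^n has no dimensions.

Balance the M exponent: (1)·n from Δp, plus 2·(0) − 3·(1) = -3 from the rest, must sum to zero.
n − 3 = 0, so n = 3.

3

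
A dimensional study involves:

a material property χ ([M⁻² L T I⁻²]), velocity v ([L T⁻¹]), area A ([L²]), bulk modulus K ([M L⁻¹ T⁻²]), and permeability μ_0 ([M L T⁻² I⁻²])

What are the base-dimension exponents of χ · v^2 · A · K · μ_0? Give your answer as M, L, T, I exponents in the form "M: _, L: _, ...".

Collect each base-dimension exponent across the product:
  M: (-2) + 2·(0) + (0) + (1) + (1) = 0
  L: (1) + 2·(1) + (2) + (-1) + (1) = 5
  T: (1) + 2·(-1) + (0) + (-2) + (-2) = -5
  I: (-2) + 2·(0) + (0) + (0) + (-2) = -4
So the dimensions are [L⁵ T⁻⁵ I⁻⁴].

M: 0, L: 5, T: -5, I: -4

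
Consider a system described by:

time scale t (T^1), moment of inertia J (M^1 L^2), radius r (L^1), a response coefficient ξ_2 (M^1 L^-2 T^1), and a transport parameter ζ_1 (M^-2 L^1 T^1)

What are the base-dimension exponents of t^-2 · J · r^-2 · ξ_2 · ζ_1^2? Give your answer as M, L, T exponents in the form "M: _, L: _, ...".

M: -2, L: 0, T: 1

Collect each base-dimension exponent across the product:
  M: −2·(0) + (1) − 2·(0) + (1) + 2·(-2) = -2
  L: −2·(0) + (2) − 2·(1) + (-2) + 2·(1) = 0
  T: −2·(1) + (0) − 2·(0) + (1) + 2·(1) = 1
So the dimensions are [M⁻² T].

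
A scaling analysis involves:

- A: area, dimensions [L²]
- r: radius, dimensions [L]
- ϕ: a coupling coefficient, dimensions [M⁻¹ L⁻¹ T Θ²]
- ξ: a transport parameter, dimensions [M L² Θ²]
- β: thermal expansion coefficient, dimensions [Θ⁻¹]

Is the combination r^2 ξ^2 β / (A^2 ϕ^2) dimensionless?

no

Sum the exponent of each base dimension across the product:
  M: −2·[A]_M + 2·[r]_M − 2·[ϕ]_M + 2·[ξ]_M + [β]_M = −2·(0) + 2·(0) − 2·(-1) + 2·(1) + (0) = 4
  L: −2·[A]_L + 2·[r]_L − 2·[ϕ]_L + 2·[ξ]_L + [β]_L = −2·(2) + 2·(1) − 2·(-1) + 2·(2) + (0) = 4
  T: −2·[A]_T + 2·[r]_T − 2·[ϕ]_T + 2·[ξ]_T + [β]_T = −2·(0) + 2·(0) − 2·(1) + 2·(0) + (0) = -2
  Θ: −2·[A]_Θ + 2·[r]_Θ − 2·[ϕ]_Θ + 2·[ξ]_Θ + [β]_Θ = −2·(0) + 2·(0) − 2·(2) + 2·(2) + (-1) = -1
Net dimensions [M⁴ L⁴ T⁻² Θ⁻¹] ≠ [1] — not dimensionless.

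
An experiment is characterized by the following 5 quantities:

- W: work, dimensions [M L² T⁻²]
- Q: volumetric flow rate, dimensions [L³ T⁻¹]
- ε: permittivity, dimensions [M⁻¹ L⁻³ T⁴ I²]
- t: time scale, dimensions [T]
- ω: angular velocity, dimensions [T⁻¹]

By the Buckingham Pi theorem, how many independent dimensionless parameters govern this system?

1

There are 5 variables and 4 base dimensions (M, L, T, I).
The dimension matrix has rank 4.
Independent dimensionless groups: 5 − 4 = 1.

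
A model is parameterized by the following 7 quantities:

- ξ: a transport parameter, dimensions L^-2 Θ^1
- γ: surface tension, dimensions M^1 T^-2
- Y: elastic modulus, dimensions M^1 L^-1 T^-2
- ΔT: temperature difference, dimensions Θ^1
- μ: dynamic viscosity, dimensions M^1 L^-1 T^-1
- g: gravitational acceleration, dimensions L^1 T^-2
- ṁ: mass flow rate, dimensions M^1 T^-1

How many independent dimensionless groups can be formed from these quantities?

There are 7 variables and 4 base dimensions (M, L, T, Θ).
The dimension matrix has rank 4.
Independent dimensionless groups: 7 − 4 = 3.

3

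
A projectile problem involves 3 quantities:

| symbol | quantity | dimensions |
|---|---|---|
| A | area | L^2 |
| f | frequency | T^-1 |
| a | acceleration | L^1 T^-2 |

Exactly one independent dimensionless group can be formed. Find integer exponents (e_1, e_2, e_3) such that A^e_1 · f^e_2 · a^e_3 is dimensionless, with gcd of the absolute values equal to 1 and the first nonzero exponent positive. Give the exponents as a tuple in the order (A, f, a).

L: e_1·(2) + e_2·(0) + e_3·(1) = 0
T: e_1·(0) + e_2·(-1) + e_3·(-2) = 0
Solving this homogeneous linear system for the smallest-integer solution (first nonzero entry positive) gives (1, 4, -2).

(1, 4, -2)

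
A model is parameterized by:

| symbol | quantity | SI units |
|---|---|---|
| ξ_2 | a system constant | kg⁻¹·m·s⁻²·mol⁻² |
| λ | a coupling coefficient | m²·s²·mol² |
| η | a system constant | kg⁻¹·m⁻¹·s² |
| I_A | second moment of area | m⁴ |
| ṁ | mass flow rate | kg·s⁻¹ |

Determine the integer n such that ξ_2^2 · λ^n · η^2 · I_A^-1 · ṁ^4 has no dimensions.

2

Balance the L exponent: (2)·n from λ, plus 2·(1) + 2·(-1) − (4) + 4·(0) = -4 from the rest, must sum to zero.
2n − 4 = 0, so n = 2.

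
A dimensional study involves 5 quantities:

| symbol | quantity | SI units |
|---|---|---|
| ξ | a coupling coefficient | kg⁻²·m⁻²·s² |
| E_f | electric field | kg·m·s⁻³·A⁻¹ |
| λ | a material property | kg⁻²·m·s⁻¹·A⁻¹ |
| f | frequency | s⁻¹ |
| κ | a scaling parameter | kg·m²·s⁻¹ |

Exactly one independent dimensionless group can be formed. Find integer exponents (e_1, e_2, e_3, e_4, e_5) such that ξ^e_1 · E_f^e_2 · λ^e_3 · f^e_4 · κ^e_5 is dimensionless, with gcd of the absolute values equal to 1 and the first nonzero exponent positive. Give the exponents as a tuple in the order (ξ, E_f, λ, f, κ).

M: e_1·(-2) + e_2·(1) + e_3·(-2) + e_4·(0) + e_5·(1) = 0
L: e_1·(-2) + e_2·(1) + e_3·(1) + e_4·(0) + e_5·(2) = 0
T: e_1·(2) + e_2·(-3) + e_3·(-1) + e_4·(-1) + e_5·(-1) = 0
I: e_1·(0) + e_2·(-1) + e_3·(-1) + e_4·(0) + e_5·(0) = 0
Solving this homogeneous linear system for the smallest-integer solution (first nonzero entry positive) gives (3, 1, -1, 1, 3).

(3, 1, -1, 1, 3)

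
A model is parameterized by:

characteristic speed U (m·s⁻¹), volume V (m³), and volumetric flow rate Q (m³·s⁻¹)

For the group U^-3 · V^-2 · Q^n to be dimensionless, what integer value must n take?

3

Balance the L exponent: (3)·n from Q, plus −3·(1) − 2·(3) = -9 from the rest, must sum to zero.
3n − 9 = 0, so n = 3.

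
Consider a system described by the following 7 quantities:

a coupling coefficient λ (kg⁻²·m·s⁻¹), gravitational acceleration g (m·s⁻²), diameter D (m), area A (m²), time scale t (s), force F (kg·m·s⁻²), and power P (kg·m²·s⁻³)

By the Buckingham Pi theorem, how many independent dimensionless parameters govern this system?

4

There are 7 variables and 3 base dimensions (M, L, T).
The dimension matrix has rank 3.
Independent dimensionless groups: 7 − 3 = 4.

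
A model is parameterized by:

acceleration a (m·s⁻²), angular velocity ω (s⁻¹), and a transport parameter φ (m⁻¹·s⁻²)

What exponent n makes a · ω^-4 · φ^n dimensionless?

1

Balance the L exponent: (-1)·n from φ, plus (1) − 4·(0) = 1 from the rest, must sum to zero.
−n + 1 = 0, so n = 1.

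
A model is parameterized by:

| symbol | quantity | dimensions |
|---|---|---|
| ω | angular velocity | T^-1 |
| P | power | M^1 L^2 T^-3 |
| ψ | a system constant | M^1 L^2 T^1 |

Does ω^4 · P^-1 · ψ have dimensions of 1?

Sum the exponent of each base dimension across the product:
  M: 4·[ω]_M − [P]_M + [ψ]_M = 4·(0) − (1) + (1) = 0
  L: 4·[ω]_L − [P]_L + [ψ]_L = 4·(0) − (2) + (2) = 0
  T: 4·[ω]_T − [P]_T + [ψ]_T = 4·(-1) − (-3) + (1) = 0
All base exponents vanish — dimensionless.

yes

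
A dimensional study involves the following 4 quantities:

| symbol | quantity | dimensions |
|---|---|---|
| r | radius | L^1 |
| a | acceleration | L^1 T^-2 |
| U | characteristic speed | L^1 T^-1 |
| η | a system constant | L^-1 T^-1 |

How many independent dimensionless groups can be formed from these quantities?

2

There are 4 variables and 2 base dimensions (L, T).
The dimension matrix has rank 2.
Independent dimensionless groups: 4 − 2 = 2.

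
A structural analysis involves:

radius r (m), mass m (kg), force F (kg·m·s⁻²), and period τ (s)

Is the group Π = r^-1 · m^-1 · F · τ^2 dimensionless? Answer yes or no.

yes

Sum the exponent of each base dimension across the product:
  M: −[r]_M − [m]_M + [F]_M + 2·[τ]_M = −(0) − (1) + (1) + 2·(0) = 0
  L: −[r]_L − [m]_L + [F]_L + 2·[τ]_L = −(1) − (0) + (1) + 2·(0) = 0
  T: −[r]_T − [m]_T + [F]_T + 2·[τ]_T = −(0) − (0) + (-2) + 2·(1) = 0
All base exponents vanish — dimensionless.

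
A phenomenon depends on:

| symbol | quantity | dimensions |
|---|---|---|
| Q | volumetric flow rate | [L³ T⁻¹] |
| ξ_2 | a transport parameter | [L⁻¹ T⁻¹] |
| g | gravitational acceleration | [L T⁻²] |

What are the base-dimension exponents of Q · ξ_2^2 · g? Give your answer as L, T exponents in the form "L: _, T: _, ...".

Collect each base-dimension exponent across the product:
  L: (3) + 2·(-1) + (1) = 2
  T: (-1) + 2·(-1) + (-2) = -5
So the dimensions are [L² T⁻⁵].

L: 2, T: -5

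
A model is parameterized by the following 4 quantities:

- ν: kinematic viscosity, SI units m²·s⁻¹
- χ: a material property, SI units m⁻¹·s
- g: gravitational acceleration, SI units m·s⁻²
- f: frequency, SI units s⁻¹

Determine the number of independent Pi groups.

There are 4 variables and 2 base dimensions (L, T).
The dimension matrix has rank 2.
Independent dimensionless groups: 4 − 2 = 2.

2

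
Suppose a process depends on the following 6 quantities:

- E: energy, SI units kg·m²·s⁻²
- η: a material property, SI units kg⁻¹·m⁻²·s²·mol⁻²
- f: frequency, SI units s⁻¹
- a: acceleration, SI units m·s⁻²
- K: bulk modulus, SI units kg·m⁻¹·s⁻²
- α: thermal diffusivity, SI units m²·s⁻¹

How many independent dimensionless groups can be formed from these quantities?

There are 6 variables and 4 base dimensions (M, L, T, N).
The dimension matrix has rank 4.
Independent dimensionless groups: 6 − 4 = 2.

2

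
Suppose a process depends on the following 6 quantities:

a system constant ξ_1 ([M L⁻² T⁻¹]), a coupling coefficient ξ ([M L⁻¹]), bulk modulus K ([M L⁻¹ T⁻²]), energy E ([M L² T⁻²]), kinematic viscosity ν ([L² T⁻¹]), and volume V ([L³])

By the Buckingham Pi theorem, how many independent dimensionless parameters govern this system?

There are 6 variables and 3 base dimensions (M, L, T).
The dimension matrix has rank 3.
Independent dimensionless groups: 6 − 3 = 3.

3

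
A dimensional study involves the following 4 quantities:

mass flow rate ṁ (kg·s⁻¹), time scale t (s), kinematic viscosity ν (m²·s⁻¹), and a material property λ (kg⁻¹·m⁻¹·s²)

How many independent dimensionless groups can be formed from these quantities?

1

There are 4 variables and 3 base dimensions (M, L, T).
The dimension matrix has rank 3.
Independent dimensionless groups: 4 − 3 = 1.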